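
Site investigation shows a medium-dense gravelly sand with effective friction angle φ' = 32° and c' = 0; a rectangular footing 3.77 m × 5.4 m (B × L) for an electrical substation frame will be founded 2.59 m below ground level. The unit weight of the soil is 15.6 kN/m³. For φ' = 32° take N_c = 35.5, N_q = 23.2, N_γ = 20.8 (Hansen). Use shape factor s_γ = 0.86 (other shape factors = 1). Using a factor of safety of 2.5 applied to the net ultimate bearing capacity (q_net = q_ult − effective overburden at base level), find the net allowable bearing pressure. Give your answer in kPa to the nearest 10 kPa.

q_all(net) ≈ 570 kPa

Overburden at base level: q = 15.6 × 2.59 = 40.404 kPa.
Surcharge term q·N_q = 40.404 × 23.2 = 937.37 kPa; self-weight term 0.5·γ·B·N_γ·s_γ = 0.5 × 15.6 × 3.77 × 20.8 × 0.86 = 526.01 kPa.
q_ult = 937.37 + 526.01 = 1463.4 kPa.
Net ultimate: q_net = 1463.4 − 40.404 = 1423 kPa.
q_all(net) = 1423 / 2.5 = 569.19 kPa.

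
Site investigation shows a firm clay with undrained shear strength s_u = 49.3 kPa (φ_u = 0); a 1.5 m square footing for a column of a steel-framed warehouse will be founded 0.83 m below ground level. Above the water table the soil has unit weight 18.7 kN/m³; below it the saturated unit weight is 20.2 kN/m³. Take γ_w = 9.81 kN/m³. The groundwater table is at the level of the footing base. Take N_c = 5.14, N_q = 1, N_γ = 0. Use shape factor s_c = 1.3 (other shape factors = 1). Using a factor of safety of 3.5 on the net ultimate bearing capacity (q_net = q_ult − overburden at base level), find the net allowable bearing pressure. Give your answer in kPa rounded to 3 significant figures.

q_all(net) ≈ 94.1 kPa

Effective surcharge at the founding depth q = γ·D_f = 18.7 × 0.83 = 15.521 kPa.
q_ult = c·N_c·s_c + q·N_q
     = 49.3 × 5.14 × 1.3 + 15.521 × 1
     = 329.42 + 15.521 = 344.94 kPa.
q_net = 344.94 − 15.521 = 329.42 kPa.
q_all(net) = 329.42 / 3.5 = 94.121 kPa.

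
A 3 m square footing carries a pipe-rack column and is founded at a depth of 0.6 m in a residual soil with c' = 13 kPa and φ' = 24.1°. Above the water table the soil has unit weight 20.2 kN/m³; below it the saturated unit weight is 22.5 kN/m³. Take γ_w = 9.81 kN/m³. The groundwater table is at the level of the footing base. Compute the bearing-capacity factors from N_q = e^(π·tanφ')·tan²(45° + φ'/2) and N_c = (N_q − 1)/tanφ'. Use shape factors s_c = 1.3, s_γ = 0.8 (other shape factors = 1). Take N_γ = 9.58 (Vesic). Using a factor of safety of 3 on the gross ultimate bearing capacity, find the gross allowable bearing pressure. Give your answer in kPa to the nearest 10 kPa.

N_q = e^(π·tan24.1°)·tan²(57.05°) = 9.7; N_c = (N_q − 1)/tanφ' = 19.46.
q = γ·D_f = 20.2 × 0.6 = 12.12 kPa.
For the ½γBN_γ term take γ' = 22.5 − 9.81 = 12.69 kN/m³ (soil below base is submerged).
c·N_c·s_c = 13 × 19.458 × 1.3 = 328.83 kPa
q·N_q = 12.12 × 9.7038 = 117.61 kPa
0.5·γ·B·N_γ·s_γ = 0.5 × 12.69 × 3 × 9.58 × 0.8 = 145.88 kPa
q_ult = 328.83 + 117.61 + 145.88 = 592.33 kPa.
q_all = 592.33 / 3 = 197.44 kPa.

q_all ≈ 200 kPa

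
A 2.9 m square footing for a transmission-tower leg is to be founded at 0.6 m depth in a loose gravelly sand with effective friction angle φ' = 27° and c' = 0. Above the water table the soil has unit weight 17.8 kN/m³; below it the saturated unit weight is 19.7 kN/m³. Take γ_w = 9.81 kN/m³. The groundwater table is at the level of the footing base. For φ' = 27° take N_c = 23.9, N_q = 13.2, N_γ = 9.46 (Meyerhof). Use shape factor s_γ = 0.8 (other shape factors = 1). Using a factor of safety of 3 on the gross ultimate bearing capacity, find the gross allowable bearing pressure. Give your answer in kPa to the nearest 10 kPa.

Effective surcharge at the founding depth q = γ·D_f = 17.8 × 0.6 = 10.68 kPa.
The water table coincides with the base, so in the self-weight term γ → γ' = 9.89 kN/m³.
q_ult = q·N_q + 0.5·γ·B·N_γ·s_γ
     = 10.68 × 13.2 + 0.5 × 9.89 × 2.9 × 9.46 × 0.8
     = 140.98 + 108.53 = 249.5 kPa.
q_all = 249.5 / 3 = 83.168 kPa.

q_all ≈ 80 kPa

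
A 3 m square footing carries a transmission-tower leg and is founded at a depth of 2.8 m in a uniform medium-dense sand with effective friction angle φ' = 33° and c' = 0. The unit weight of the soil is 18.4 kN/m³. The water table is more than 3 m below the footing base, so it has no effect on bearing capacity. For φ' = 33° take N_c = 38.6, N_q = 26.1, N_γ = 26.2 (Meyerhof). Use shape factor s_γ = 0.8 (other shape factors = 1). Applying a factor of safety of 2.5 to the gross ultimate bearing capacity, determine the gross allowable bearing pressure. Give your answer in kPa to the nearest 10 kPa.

q_all ≈ 770 kPa

q = γ·D_f = 18.4 × 2.8 = 51.52 kPa.
q·N_q = 51.52 × 26.1 = 1344.7 kPa
0.5·γ·B·N_γ·s_γ = 0.5 × 18.4 × 3 × 26.2 × 0.8 = 578.5 kPa
q_ult = 1344.7 + 578.5 = 1923.2 kPa.
q_all = q_ult / FS = 1923.2 / 2.5 = 769.27 kPa.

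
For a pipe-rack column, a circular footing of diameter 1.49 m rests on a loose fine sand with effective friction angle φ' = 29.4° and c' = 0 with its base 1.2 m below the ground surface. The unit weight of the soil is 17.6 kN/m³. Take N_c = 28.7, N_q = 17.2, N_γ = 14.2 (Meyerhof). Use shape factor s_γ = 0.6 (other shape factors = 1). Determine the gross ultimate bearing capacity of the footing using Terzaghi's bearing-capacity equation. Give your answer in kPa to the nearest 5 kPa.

q_ult ≈ 475 kPa

Overburden at base level: q = 17.6 × 1.2 = 21.12 kPa.
Surcharge term q·N_q = 21.12 × 17.2 = 363.26 kPa; self-weight term 0.5·γ·B·N_γ·s_γ = 0.5 × 17.6 × 1.49 × 14.2 × 0.6 = 111.71 kPa.
q_ult = 363.26 + 111.71 = 474.98 kPa.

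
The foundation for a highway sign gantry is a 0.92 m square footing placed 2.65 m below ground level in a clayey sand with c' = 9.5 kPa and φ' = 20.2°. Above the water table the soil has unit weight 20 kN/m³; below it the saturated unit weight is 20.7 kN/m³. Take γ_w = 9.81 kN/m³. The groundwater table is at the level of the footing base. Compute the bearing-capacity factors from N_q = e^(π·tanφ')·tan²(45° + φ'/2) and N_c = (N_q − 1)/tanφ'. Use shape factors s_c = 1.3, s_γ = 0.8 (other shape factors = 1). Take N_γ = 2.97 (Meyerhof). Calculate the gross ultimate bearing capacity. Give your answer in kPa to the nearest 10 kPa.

tan20.2° = 0.3679, so N_q = e^(π×0.3679)·tan²(55.1°) = 3.177 × 2.055 = 6.53.
N_c = (6.53 − 1)/tan20.2° = 15.02.
Effective surcharge at the founding depth q = γ·D_f = 20 × 2.65 = 53 kPa.
The water table coincides with the base, so in the self-weight term γ → γ' = 10.89 kN/m³.
q_ult = c·N_c·s_c + q·N_q + 0.5·γ·B·N_γ·s_γ
     = 9.5 × 15.024 × 1.3 + 53 × 6.5278 + 0.5 × 10.89 × 0.92 × 2.97 × 0.8
     = 185.55 + 345.97 + 11.902 = 543.42 kPa.

q_ult ≈ 540 kPa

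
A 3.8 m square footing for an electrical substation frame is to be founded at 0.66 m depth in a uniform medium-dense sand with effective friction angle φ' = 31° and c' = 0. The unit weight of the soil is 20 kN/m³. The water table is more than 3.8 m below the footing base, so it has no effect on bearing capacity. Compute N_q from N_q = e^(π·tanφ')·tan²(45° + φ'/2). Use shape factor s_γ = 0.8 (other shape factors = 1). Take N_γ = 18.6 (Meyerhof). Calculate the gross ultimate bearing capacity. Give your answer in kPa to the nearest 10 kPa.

tan31° = 0.6009, so N_q = e^(π×0.6009)·tan²(60.5°) = 6.604 × 3.124 = 20.63.
Overburden at base level: q = 20 × 0.66 = 13.2 kPa.
Surcharge term q·N_q = 13.2 × 20.631 = 272.33 kPa; self-weight term 0.5·γ·B·N_γ·s_γ = 0.5 × 20 × 3.8 × 18.6 × 0.8 = 565.44 kPa.
q_ult = 272.33 + 565.44 = 837.77 kPa.

q_ult ≈ 840 kPa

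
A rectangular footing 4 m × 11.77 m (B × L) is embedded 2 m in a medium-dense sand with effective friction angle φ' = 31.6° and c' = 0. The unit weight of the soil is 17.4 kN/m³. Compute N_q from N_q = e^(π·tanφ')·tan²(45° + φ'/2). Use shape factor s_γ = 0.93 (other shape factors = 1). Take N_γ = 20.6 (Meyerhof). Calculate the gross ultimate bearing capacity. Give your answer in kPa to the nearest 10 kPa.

tan31.6° = 0.6152, so N_q = e^(π×0.6152)·tan²(60.8°) = 6.908 × 3.202 = 22.12.
Effective surcharge at the founding depth q = γ·D_f = 17.4 × 2 = 34.8 kPa.
q_ult = q·N_q + 0.5·γ·B·N_γ·s_γ
     = 34.8 × 22.117 + 0.5 × 17.4 × 4 × 20.6 × 0.93
     = 769.68 + 666.7 = 1436.4 kPa.

q_ult ≈ 1440 kPa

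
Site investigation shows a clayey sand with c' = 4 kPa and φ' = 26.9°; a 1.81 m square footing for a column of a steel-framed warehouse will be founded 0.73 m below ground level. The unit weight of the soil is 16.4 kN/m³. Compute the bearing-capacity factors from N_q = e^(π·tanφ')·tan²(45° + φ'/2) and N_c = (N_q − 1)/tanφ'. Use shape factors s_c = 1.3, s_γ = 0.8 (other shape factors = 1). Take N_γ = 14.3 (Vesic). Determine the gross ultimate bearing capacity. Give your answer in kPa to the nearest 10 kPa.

q_ult ≈ 450 kPa

tan26.9° = 0.5073, so N_q = e^(π×0.5073)·tan²(58.45°) = 4.923 × 2.653 = 13.06.
N_c = (13.06 − 1)/tan26.9° = 23.77.
Overburden at base level: q = 16.4 × 0.73 = 11.972 kPa.
Cohesion term c·N_c·s_c = 4 × 23.766 × 1.3 = 123.58 kPa; surcharge term q·N_q = 11.972 × 13.057 = 156.32 kPa; self-weight term 0.5·γ·B·N_γ·s_γ = 0.5 × 16.4 × 1.81 × 14.3 × 0.8 = 169.79 kPa.
q_ult = 123.58 + 156.32 + 169.79 = 449.7 kPa.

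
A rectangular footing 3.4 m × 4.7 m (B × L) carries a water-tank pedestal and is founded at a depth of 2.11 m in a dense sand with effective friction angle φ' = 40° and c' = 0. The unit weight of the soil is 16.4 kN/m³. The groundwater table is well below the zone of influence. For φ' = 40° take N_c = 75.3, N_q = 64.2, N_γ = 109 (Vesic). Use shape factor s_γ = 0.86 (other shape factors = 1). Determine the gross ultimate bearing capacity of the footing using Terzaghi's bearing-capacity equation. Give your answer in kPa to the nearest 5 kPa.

Overburden at base level: q = 16.4 × 2.11 = 34.604 kPa.
Surcharge term q·N_q = 34.604 × 64.2 = 2221.6 kPa; self-weight term 0.5·γ·B·N_γ·s_γ = 0.5 × 16.4 × 3.4 × 109 × 0.86 = 2613.5 kPa.
q_ult = 2221.6 + 2613.5 = 4835 kPa.

q_ult ≈ 4835 kPa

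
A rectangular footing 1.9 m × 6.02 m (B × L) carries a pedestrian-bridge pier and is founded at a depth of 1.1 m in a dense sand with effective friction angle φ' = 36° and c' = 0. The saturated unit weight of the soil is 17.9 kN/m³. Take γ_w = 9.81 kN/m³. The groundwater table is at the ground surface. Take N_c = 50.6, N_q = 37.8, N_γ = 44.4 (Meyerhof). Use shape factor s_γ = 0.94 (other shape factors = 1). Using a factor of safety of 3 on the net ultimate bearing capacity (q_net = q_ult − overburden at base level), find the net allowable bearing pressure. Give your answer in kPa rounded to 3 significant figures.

With the water table at the surface the whole profile is submerged: γ' = 17.9 − 9.81 = 8.09 kN/m³, so q = γ'·D_f = 8.899 kPa; the same γ' applies in the ½γBN_γ term.
q_ult = q·N_q + 0.5·γ·B·N_γ·s_γ
     = 8.899 × 37.8 + 0.5 × 8.09 × 1.9 × 44.4 × 0.94
     = 336.38 + 320.76 = 657.14 kPa.
q_net = 657.14 − 8.899 = 648.25 kPa.
q_all(net) = 648.25 / 3 = 216.08 kPa.

q_all(net) ≈ 216 kPa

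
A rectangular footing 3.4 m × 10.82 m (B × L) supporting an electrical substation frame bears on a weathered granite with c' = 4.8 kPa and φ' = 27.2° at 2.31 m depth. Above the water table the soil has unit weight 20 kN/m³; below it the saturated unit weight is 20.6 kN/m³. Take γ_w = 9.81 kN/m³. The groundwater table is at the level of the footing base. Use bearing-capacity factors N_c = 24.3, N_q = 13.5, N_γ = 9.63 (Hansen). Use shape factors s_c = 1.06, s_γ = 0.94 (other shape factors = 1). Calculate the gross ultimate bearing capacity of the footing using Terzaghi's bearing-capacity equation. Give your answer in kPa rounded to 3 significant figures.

Effective surcharge at the founding depth q = γ·D_f = 20 × 2.31 = 46.2 kPa.
The water table coincides with the base, so in the self-weight term γ → γ' = 10.79 kN/m³.
q_ult = c·N_c·s_c + q·N_q + 0.5·γ·B·N_γ·s_γ
     = 4.8 × 24.3 × 1.06 + 46.2 × 13.5 + 0.5 × 10.79 × 3.4 × 9.63 × 0.94
     = 123.64 + 623.7 + 166.04 = 913.38 kPa.

q_ult ≈ 913 kPa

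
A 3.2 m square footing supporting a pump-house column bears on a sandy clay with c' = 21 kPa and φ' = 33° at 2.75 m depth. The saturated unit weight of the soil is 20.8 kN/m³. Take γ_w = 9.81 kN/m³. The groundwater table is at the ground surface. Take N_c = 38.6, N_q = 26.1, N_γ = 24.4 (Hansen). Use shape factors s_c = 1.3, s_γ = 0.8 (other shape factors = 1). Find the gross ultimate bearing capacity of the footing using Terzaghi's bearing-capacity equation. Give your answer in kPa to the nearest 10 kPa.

q_ult ≈ 2190 kPa

Water table at ground surface, so effective unit weight γ' = 20.8 − 9.81 = 10.99 kN/m³ is used throughout; overburden q = 10.99 × 2.75 = 30.223 kPa; the same γ' applies in the ½γBN_γ term.
Cohesion term c·N_c·s_c = 21 × 38.6 × 1.3 = 1053.8 kPa; surcharge term q·N_q = 30.223 × 26.1 = 788.81 kPa; self-weight term 0.5·γ·B·N_γ·s_γ = 0.5 × 10.99 × 3.2 × 24.4 × 0.8 = 343.24 kPa.
q_ult = 1053.8 + 788.81 + 343.24 = 2185.8 kPa.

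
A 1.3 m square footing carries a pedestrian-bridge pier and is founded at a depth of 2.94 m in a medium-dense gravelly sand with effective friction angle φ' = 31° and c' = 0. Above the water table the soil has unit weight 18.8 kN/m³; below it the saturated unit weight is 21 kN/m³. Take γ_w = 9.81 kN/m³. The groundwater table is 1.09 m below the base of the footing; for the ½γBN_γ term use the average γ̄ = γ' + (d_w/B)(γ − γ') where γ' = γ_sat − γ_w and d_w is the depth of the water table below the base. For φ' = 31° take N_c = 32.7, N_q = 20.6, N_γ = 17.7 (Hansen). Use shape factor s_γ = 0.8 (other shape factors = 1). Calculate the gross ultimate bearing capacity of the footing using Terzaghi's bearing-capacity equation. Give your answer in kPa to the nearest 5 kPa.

Overburden at base level: q = 18.8 × 2.94 = 55.272 kPa.
The water table is 1.09 m below the base (< B = 1.3 m), so the ½γBN_γ term uses γ̄ = γ' + (d_w/B)(γ − γ') = 11.19 + (1.09/1.3)(18.8 − 11.19) = 17.571 kN/m³.
Surcharge term q·N_q = 55.272 × 20.6 = 1138.6 kPa; self-weight term 0.5·γ·B·N_γ·s_γ = 0.5 × 17.571 × 1.3 × 17.7 × 0.8 = 161.72 kPa.
q_ult = 1138.6 + 161.72 = 1300.3 kPa.

q_ult ≈ 1300 kPa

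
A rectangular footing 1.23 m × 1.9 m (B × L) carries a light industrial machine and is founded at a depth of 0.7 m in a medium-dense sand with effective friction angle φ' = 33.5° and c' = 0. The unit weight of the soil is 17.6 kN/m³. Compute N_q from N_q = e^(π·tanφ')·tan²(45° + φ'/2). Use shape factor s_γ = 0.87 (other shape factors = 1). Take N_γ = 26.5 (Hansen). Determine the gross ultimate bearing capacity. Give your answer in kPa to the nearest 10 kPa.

tan33.5° = 0.6619, so N_q = e^(π×0.6619)·tan²(61.75°) = 7.999 × 3.464 = 27.71.
Effective surcharge at the founding depth q = γ·D_f = 17.6 × 0.7 = 12.32 kPa.
q_ult = q·N_q + 0.5·γ·B·N_γ·s_γ
     = 12.32 × 27.707 + 0.5 × 17.6 × 1.23 × 26.5 × 0.87
     = 341.36 + 249.55 = 590.9 kPa.

q_ult ≈ 590 kPa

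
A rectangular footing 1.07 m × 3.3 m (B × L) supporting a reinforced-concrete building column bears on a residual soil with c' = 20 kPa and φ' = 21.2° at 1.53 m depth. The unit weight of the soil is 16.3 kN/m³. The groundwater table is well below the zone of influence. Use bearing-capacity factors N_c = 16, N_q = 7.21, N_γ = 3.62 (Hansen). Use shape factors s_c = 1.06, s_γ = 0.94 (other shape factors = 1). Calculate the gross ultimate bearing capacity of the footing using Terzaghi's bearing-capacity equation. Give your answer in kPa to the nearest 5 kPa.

q_ult ≈ 550 kPa

Overburden at base level: q = 16.3 × 1.53 = 24.939 kPa.
Cohesion term c·N_c·s_c = 20 × 16 × 1.06 = 339.2 kPa; surcharge term q·N_q = 24.939 × 7.21 = 179.81 kPa; self-weight term 0.5·γ·B·N_γ·s_γ = 0.5 × 16.3 × 1.07 × 3.62 × 0.94 = 29.674 kPa.
q_ult = 339.2 + 179.81 + 29.674 = 548.68 kPa.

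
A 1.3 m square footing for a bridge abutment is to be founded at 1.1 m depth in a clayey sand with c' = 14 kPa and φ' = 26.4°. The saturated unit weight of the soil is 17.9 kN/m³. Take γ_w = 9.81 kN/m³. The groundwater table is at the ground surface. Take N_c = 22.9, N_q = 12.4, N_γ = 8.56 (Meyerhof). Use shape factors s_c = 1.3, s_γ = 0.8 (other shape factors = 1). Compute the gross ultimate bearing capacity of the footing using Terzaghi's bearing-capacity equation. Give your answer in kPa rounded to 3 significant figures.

q_ult ≈ 563 kPa

γ' = 17.9 − 9.81 = 8.09 kN/m³ (submerged throughout). q = 8.09 × 1.1 = 8.899 kPa; the same γ' applies in the ½γBN_γ term.
c·N_c·s_c = 14 × 22.9 × 1.3 = 416.78 kPa
q·N_q = 8.899 × 12.4 = 110.35 kPa
0.5·γ·B·N_γ·s_γ = 0.5 × 8.09 × 1.3 × 8.56 × 0.8 = 36.01 kPa
q_ult = 416.78 + 110.35 + 36.01 = 563.14 kPa.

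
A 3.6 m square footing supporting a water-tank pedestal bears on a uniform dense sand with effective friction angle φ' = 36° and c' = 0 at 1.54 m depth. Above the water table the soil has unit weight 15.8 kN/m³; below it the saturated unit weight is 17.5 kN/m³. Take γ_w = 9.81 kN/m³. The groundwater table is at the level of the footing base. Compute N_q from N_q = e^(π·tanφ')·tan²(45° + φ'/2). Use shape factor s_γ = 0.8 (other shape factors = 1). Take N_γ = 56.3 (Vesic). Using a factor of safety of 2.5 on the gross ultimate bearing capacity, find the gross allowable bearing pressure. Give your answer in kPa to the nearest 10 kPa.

q_all ≈ 620 kPa

N_q = e^(π·tan36°)·tan²(63°) = 37.75.
q = γ·D_f = 15.8 × 1.54 = 24.332 kPa.
For the ½γBN_γ term take γ' = 17.5 − 9.81 = 7.69 kN/m³ (soil below base is submerged).
q·N_q = 24.332 × 37.752 = 918.59 kPa
0.5·γ·B·N_γ·s_γ = 0.5 × 7.69 × 3.6 × 56.3 × 0.8 = 623.44 kPa
q_ult = 918.59 + 623.44 = 1542 kPa.
q_all = 1542 / 2.5 = 616.81 kPa.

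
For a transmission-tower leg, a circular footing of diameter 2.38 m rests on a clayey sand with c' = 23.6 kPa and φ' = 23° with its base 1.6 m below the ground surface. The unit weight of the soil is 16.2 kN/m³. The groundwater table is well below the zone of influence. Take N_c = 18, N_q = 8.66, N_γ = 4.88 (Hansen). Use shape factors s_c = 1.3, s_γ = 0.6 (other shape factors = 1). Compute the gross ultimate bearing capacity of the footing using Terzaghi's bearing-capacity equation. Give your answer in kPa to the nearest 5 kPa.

q_ult ≈ 835 kPa

q = γ·D_f = 16.2 × 1.6 = 25.92 kPa.
c·N_c·s_c = 23.6 × 18 × 1.3 = 552.24 kPa
q·N_q = 25.92 × 8.66 = 224.47 kPa
0.5·γ·B·N_γ·s_γ = 0.5 × 16.2 × 2.38 × 4.88 × 0.6 = 56.446 kPa
q_ult = 552.24 + 224.47 + 56.446 = 833.15 kPa.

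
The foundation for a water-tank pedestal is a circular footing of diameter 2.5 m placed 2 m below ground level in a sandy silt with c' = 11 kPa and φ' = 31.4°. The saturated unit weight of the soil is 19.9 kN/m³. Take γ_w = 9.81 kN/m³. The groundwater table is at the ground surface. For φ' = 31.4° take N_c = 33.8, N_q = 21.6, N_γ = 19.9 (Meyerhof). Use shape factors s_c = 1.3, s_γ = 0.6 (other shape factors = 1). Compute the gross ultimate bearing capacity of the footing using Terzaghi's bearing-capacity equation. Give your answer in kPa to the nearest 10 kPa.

q_ult ≈ 1070 kPa

Water table at ground surface, so effective unit weight γ' = 19.9 − 9.81 = 10.09 kN/m³ is used throughout; overburden q = 10.09 × 2 = 20.18 kPa; the same γ' applies in the ½γBN_γ term.
Cohesion term c·N_c·s_c = 11 × 33.8 × 1.3 = 483.34 kPa; surcharge term q·N_q = 20.18 × 21.6 = 435.89 kPa; self-weight term 0.5·γ·B·N_γ·s_γ = 0.5 × 10.09 × 2.5 × 19.9 × 0.6 = 150.59 kPa.
q_ult = 483.34 + 435.89 + 150.59 = 1069.8 kPa.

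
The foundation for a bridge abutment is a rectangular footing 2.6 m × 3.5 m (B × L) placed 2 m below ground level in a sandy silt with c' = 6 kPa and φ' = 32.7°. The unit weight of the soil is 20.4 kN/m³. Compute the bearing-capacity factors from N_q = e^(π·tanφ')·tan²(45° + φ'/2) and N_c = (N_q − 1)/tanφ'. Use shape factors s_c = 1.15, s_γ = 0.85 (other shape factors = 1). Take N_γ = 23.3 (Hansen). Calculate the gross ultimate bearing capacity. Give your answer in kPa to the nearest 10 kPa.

q_ult ≈ 1810 kPa

tan32.7° = 0.642, so N_q = e^(π×0.642)·tan²(61.35°) = 7.515 × 3.35 = 25.18.
N_c = (25.18 − 1)/tan32.7° = 37.66.
Overburden at base level: q = 20.4 × 2 = 40.8 kPa.
Cohesion term c·N_c·s_c = 6 × 37.657 × 1.15 = 259.83 kPa; surcharge term q·N_q = 40.8 × 25.175 = 1027.1 kPa; self-weight term 0.5·γ·B·N_γ·s_γ = 0.5 × 20.4 × 2.6 × 23.3 × 0.85 = 525.23 kPa.
q_ult = 259.83 + 1027.1 + 525.23 = 1812.2 kPa.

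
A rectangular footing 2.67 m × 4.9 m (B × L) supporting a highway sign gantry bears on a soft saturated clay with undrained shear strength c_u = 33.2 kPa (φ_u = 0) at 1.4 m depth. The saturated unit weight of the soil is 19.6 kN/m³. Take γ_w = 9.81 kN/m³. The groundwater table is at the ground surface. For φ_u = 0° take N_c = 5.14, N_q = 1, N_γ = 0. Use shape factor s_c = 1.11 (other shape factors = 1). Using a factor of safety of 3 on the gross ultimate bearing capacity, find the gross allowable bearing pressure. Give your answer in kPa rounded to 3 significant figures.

q_all ≈ 67.7 kPa

With the water table at the surface the whole profile is submerged: γ' = 19.6 − 9.81 = 9.79 kN/m³, so q = γ'·D_f = 13.706 kPa.
q_ult = c·N_c·s_c + q·N_q
     = 33.2 × 5.14 × 1.11 + 13.706 × 1
     = 189.42 + 13.706 = 203.13 kPa.
q_all = 203.13 / 3 = 67.708 kPa.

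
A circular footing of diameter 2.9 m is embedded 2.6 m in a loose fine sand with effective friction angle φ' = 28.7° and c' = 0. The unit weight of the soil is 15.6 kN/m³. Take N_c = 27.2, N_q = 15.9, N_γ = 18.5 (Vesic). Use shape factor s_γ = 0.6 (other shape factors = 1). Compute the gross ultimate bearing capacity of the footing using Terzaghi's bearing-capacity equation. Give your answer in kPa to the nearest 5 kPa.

q_ult ≈ 895 kPa

Effective surcharge at the founding depth q = γ·D_f = 15.6 × 2.6 = 40.56 kPa.
q_ult = q·N_q + 0.5·γ·B·N_γ·s_γ
     = 40.56 × 15.9 + 0.5 × 15.6 × 2.9 × 18.5 × 0.6
     = 644.9 + 251.08 = 895.99 kPa.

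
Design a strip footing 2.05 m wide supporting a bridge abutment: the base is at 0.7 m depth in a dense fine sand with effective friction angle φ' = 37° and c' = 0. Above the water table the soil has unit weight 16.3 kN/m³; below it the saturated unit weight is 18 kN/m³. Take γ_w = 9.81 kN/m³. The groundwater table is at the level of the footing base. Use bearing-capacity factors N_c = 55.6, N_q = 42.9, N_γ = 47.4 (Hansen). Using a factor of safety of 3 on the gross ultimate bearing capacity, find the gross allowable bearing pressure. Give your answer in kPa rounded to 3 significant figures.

q_all ≈ 296 kPa

q = γ·D_f = 16.3 × 0.7 = 11.41 kPa.
For the ½γBN_γ term take γ' = 18 − 9.81 = 8.19 kN/m³ (soil below base is submerged).
q·N_q = 11.41 × 42.9 = 489.49 kPa
0.5·γ·B·N_γ = 0.5 × 8.19 × 2.05 × 47.4 = 397.91 kPa
q_ult = 489.49 + 397.91 = 887.4 kPa.
q_all = 887.4 / 3 = 295.8 kPa.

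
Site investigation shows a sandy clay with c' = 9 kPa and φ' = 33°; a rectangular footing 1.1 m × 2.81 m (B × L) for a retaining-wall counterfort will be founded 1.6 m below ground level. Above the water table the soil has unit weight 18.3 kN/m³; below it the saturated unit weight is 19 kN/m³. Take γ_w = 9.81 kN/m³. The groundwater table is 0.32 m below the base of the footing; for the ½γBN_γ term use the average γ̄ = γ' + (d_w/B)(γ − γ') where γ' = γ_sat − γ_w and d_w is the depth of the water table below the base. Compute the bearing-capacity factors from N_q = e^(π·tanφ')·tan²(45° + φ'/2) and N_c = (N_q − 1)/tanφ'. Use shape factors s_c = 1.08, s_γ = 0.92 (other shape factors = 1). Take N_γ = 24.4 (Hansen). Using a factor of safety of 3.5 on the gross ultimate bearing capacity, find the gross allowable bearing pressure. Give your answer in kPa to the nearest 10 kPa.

N_q = e^(π·tan33°)·tan²(61.5°) = 26.09; N_c = (N_q − 1)/tanφ' = 38.64.
q = γ·D_f = 18.3 × 1.6 = 29.28 kPa.
γ' = 9.19 kN/m³; averaging over the depth B below the base, γ̄ = γ' + (d_w/B)(γ − γ') = 11.84 kN/m³.
c·N_c·s_c = 9 × 38.638 × 1.08 = 375.56 kPa
q·N_q = 29.28 × 26.092 = 763.97 kPa
0.5·γ·B·N_γ·s_γ = 0.5 × 11.84 × 1.1 × 24.4 × 0.92 = 146.18 kPa
q_ult = 375.56 + 763.97 + 146.18 = 1285.7 kPa.
q_all = 1285.7 / 3.5 = 367.35 kPa.

q_all ≈ 370 kPa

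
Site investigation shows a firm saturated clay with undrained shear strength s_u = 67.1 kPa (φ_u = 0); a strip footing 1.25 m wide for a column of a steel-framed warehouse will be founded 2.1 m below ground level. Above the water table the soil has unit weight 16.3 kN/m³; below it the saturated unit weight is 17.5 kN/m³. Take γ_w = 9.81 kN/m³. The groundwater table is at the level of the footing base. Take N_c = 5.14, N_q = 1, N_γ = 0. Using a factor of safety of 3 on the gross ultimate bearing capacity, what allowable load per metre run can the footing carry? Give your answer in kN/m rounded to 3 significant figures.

≈ 158 kN/m

Effective surcharge at the founding depth q = γ·D_f = 16.3 × 2.1 = 34.23 kPa.
q_ult = c·N_c + q·N_q
     = 67.1 × 5.14 + 34.23 × 1
     = 344.89 + 34.23 = 379.12 kPa.
Gross allowable pressure q_all = 379.12 / 3 = 126.37 kPa.
Allowable wall load = q_all × B = 126.37 × 1.25 = 157.97 kN per metre run.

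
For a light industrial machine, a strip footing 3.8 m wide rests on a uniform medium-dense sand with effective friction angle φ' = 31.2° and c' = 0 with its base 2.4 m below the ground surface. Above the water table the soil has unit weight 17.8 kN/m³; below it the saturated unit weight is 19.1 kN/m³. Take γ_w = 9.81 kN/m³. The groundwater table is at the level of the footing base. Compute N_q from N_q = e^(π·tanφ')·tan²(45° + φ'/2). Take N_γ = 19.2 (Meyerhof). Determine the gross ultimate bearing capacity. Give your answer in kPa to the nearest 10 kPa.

q_ult ≈ 1240 kPa

tan31.2° = 0.6056, so N_q = e^(π×0.6056)·tan²(60.6°) = 6.703 × 3.15 = 21.11.
Overburden at base level: q = 17.8 × 2.4 = 42.72 kPa.
Below the base the soil is submerged, so the ½γBN_γ term uses γ' = 19.1 − 9.81 = 9.29 kN/m³.
Surcharge term q·N_q = 42.72 × 21.113 = 901.95 kPa; self-weight term 0.5·γ·B·N_γ = 0.5 × 9.29 × 3.8 × 19.2 = 338.9 kPa.
q_ult = 901.95 + 338.9 = 1240.9 kPa.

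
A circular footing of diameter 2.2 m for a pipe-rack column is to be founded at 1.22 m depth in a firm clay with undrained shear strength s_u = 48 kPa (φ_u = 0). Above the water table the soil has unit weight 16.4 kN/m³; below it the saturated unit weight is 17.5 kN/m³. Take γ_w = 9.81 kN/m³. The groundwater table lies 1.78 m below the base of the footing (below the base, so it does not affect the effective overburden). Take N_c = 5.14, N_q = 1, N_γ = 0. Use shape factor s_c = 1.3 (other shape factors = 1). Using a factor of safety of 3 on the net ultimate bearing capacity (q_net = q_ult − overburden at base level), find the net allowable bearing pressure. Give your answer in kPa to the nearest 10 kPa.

q = γ·D_f = 16.4 × 1.22 = 20.008 kPa.
c·N_c·s_c = 48 × 5.14 × 1.3 = 320.74 kPa
q·N_q = 20.008 × 1 = 20.008 kPa
q_ult = 320.74 + 20.008 = 340.74 kPa.
q_net = 340.74 − 20.008 = 320.74 kPa.
q_all(net) = 320.74 / 3 = 106.91 kPa.

q_all(net) ≈ 110 kPa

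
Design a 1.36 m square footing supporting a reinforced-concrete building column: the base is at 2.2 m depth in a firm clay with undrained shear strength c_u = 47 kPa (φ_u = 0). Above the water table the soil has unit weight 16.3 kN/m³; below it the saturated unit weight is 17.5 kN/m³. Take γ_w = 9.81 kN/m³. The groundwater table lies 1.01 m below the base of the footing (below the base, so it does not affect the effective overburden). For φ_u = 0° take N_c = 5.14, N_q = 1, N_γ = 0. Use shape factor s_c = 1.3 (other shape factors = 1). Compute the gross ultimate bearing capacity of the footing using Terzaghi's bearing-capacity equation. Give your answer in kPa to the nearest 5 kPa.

q = γ·D_f = 16.3 × 2.2 = 35.86 kPa.
c·N_c·s_c = 47 × 5.14 × 1.3 = 314.05 kPa
q·N_q = 35.86 × 1 = 35.86 kPa
q_ult = 314.05 + 35.86 = 349.91 kPa.

q_ult ≈ 350 kPa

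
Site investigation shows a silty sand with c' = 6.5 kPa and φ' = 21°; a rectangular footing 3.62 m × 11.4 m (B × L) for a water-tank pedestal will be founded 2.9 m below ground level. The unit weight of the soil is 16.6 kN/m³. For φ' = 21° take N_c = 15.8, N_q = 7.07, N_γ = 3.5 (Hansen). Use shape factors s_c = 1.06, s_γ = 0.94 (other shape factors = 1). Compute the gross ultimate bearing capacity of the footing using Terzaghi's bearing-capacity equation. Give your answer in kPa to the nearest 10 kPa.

Overburden at base level: q = 16.6 × 2.9 = 48.14 kPa.
Cohesion term c·N_c·s_c = 6.5 × 15.8 × 1.06 = 108.86 kPa; surcharge term q·N_q = 48.14 × 7.07 = 340.35 kPa; self-weight term 0.5·γ·B·N_γ·s_γ = 0.5 × 16.6 × 3.62 × 3.5 × 0.94 = 98.851 kPa.
q_ult = 108.86 + 340.35 + 98.851 = 548.06 kPa.

q_ult ≈ 550 kPa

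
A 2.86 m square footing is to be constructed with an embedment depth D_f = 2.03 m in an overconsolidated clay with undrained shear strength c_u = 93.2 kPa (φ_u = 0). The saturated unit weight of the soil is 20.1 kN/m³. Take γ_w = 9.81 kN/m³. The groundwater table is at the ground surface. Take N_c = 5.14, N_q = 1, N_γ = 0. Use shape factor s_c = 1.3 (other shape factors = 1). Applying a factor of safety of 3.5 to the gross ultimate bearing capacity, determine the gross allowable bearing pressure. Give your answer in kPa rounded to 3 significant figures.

Water table at ground surface, so effective unit weight γ' = 20.1 − 9.81 = 10.29 kN/m³ is used throughout; overburden q = 10.29 × 2.03 = 20.889 kPa.
Cohesion term c·N_c·s_c = 93.2 × 5.14 × 1.3 = 622.76 kPa; surcharge term q·N_q = 20.889 × 1 = 20.889 kPa.
q_ult = 622.76 + 20.889 = 643.65 kPa.
q_all = q_ult / FS = 643.65 / 3.5 = 183.9 kPa.

q_all ≈ 184 kPa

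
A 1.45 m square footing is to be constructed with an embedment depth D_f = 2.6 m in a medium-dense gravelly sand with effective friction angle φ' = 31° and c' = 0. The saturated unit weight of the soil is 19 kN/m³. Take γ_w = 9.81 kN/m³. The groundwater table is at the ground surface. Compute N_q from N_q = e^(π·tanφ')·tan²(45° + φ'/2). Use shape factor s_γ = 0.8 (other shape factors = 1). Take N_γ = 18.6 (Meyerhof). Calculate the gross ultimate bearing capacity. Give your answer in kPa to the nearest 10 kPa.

q_ult ≈ 590 kPa

tan31° = 0.6009, so N_q = e^(π×0.6009)·tan²(60.5°) = 6.604 × 3.124 = 20.63.
With the water table at the surface the whole profile is submerged: γ' = 19 − 9.81 = 9.19 kN/m³, so q = γ'·D_f = 23.894 kPa; the same γ' applies in the ½γBN_γ term.
q_ult = q·N_q + 0.5·γ·B·N_γ·s_γ
     = 23.894 × 20.631 + 0.5 × 9.19 × 1.45 × 18.6 × 0.8
     = 492.95 + 99.142 = 592.09 kPa.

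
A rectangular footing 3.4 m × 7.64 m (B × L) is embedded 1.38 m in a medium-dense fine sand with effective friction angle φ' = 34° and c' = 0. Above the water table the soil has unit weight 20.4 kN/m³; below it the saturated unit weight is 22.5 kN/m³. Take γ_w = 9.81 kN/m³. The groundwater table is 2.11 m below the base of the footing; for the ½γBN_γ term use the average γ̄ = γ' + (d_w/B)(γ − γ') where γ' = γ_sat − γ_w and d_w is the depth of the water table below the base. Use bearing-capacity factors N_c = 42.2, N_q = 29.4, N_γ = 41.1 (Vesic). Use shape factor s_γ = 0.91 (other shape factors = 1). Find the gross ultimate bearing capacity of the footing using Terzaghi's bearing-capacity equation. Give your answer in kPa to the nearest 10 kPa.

q_ult ≈ 1940 kPa

Effective surcharge at the founding depth q = γ·D_f = 20.4 × 1.38 = 28.152 kPa.
With d_w = 2.11 m < B, γ̄ = 12.69 + (2.11/3.4) × (20.4 − 12.69) = 17.475 kN/m³.
q_ult = q·N_q + 0.5·γ·B·N_γ·s_γ
     = 28.152 × 29.4 + 0.5 × 17.475 × 3.4 × 41.1 × 0.91
     = 827.67 + 1111.1 = 1938.7 kPa.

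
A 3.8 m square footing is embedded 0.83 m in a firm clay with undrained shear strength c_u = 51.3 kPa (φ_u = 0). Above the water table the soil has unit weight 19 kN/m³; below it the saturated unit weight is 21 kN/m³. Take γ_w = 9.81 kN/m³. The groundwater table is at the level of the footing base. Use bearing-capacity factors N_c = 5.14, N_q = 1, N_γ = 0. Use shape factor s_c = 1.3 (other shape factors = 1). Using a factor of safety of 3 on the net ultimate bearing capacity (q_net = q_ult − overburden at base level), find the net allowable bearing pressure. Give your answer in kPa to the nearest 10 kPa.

q = γ·D_f = 19 × 0.83 = 15.77 kPa.
c·N_c·s_c = 51.3 × 5.14 × 1.3 = 342.79 kPa
q·N_q = 15.77 × 1 = 15.77 kPa
q_ult = 342.79 + 15.77 = 358.56 kPa.
q_net = 358.56 − 15.77 = 342.79 kPa.
q_all(net) = 342.79 / 3 = 114.26 kPa.

q_all(net) ≈ 110 kPa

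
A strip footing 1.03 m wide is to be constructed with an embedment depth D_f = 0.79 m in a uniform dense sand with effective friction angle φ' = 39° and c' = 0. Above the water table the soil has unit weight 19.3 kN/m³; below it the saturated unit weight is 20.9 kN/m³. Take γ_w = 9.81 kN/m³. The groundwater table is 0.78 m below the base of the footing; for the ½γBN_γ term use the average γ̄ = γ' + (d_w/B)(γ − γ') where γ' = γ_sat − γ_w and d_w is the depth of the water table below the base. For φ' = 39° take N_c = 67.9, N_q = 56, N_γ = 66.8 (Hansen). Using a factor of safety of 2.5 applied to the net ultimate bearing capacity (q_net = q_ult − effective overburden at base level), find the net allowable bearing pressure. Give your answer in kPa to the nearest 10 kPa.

Effective surcharge at the founding depth q = γ·D_f = 19.3 × 0.79 = 15.247 kPa.
With d_w = 0.78 m < B, γ̄ = 11.09 + (0.78/1.03) × (19.3 − 11.09) = 17.307 kN/m³.
q_ult = q·N_q + 0.5·γ·B·N_γ
     = 15.247 × 56 + 0.5 × 17.307 × 1.03 × 66.8
     = 853.83 + 595.41 = 1449.2 kPa.
Net ultimate: q_net = 1449.2 − 15.247 = 1434 kPa.
q_all(net) = 1434 / 2.5 = 573.6 kPa.

q_all(net) ≈ 570 kPa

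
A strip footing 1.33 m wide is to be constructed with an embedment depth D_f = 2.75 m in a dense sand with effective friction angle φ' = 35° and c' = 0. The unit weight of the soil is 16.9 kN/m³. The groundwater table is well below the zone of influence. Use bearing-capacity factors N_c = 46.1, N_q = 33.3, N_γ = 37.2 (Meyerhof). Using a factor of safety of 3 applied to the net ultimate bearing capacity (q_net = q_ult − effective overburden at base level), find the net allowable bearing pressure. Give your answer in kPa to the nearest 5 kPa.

q_all(net) ≈ 640 kPa

Effective surcharge at the founding depth q = γ·D_f = 16.9 × 2.75 = 46.475 kPa.
q_ult = q·N_q + 0.5·γ·B·N_γ
     = 46.475 × 33.3 + 0.5 × 16.9 × 1.33 × 37.2
     = 1547.6 + 418.07 = 1965.7 kPa.
Net ultimate: q_net = 1965.7 − 46.475 = 1919.2 kPa.
q_all(net) = 1919.2 / 3 = 639.74 kPa.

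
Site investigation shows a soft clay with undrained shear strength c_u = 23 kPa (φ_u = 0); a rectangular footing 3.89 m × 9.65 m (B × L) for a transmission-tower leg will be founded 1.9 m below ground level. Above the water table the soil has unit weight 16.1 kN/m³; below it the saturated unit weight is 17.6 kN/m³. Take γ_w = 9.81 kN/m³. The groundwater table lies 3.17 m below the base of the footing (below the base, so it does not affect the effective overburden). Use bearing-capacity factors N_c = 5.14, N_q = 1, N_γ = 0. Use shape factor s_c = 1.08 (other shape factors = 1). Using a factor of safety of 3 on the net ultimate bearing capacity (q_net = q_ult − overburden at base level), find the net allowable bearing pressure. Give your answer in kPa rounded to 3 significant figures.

Overburden at base level: q = 16.1 × 1.9 = 30.59 kPa.
Cohesion term c·N_c·s_c = 23 × 5.14 × 1.08 = 127.68 kPa; surcharge term q·N_q = 30.59 × 1 = 30.59 kPa.
q_ult = 127.68 + 30.59 = 158.27 kPa.
q_net = 158.27 − 30.59 = 127.68 kPa.
q_all(net) = 127.68 / 3 = 42.559 kPa.

q_all(net) ≈ 42.6 kPa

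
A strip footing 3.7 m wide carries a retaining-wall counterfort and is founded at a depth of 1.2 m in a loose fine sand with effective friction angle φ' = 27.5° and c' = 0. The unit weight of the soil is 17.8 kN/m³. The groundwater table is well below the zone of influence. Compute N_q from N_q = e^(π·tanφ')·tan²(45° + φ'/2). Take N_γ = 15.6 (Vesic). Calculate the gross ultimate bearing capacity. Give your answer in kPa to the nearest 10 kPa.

q_ult ≈ 810 kPa

tan27.5° = 0.5206, so N_q = e^(π×0.5206)·tan²(58.75°) = 5.132 × 2.716 = 13.94.
Effective surcharge at the founding depth q = γ·D_f = 17.8 × 1.2 = 21.36 kPa.
q_ult = q·N_q + 0.5·γ·B·N_γ
     = 21.36 × 13.936 + 0.5 × 17.8 × 3.7 × 15.6
     = 297.67 + 513.71 = 811.38 kPa.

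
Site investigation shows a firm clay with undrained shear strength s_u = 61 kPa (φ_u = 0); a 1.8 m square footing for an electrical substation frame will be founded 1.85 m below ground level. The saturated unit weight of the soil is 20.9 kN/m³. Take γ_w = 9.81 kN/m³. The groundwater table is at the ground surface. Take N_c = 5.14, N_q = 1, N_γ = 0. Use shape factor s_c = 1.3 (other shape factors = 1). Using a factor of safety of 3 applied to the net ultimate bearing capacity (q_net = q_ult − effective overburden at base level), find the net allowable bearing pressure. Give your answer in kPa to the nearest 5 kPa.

γ' = 20.9 − 9.81 = 11.09 kN/m³ (submerged throughout). q = 11.09 × 1.85 = 20.516 kPa.
c·N_c·s_c = 61 × 5.14 × 1.3 = 407.6 kPa
q·N_q = 20.516 × 1 = 20.516 kPa
q_ult = 407.6 + 20.516 = 428.12 kPa.
Net ultimate: q_net = 428.12 − 20.516 = 407.6 kPa.
q_all(net) = 407.6 / 3 = 135.87 kPa.

q_all(net) ≈ 135 kPa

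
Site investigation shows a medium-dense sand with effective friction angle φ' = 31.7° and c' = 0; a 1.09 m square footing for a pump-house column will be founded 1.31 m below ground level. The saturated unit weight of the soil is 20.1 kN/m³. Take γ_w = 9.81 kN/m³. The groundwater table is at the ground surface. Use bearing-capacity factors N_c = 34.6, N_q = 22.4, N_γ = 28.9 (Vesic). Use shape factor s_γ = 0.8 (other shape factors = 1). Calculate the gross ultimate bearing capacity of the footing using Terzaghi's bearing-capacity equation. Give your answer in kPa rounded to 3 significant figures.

q_ult ≈ 432 kPa

Water table at ground surface, so effective unit weight γ' = 20.1 − 9.81 = 10.29 kN/m³ is used throughout; overburden q = 10.29 × 1.31 = 13.48 kPa; the same γ' applies in the ½γBN_γ term.
Surcharge term q·N_q = 13.48 × 22.4 = 301.95 kPa; self-weight term 0.5·γ·B·N_γ·s_γ = 0.5 × 10.29 × 1.09 × 28.9 × 0.8 = 129.66 kPa.
q_ult = 301.95 + 129.66 = 431.61 kPa.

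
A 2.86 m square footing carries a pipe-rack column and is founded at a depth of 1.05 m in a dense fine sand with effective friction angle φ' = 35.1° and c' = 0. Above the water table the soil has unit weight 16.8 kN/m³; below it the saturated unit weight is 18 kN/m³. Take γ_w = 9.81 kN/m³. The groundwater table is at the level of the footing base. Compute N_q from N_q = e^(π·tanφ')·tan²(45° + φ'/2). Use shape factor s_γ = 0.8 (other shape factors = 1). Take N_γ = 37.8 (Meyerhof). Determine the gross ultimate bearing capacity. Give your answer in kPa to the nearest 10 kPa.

tan35.1° = 0.7028, so N_q = e^(π×0.7028)·tan²(62.55°) = 9.097 × 3.706 = 33.71.
Overburden at base level: q = 16.8 × 1.05 = 17.64 kPa.
Below the base the soil is submerged, so the ½γBN_γ term uses γ' = 18 − 9.81 = 8.19 kN/m³.
Surcharge term q·N_q = 17.64 × 33.713 = 594.7 kPa; self-weight term 0.5·γ·B·N_γ·s_γ = 0.5 × 8.19 × 2.86 × 37.8 × 0.8 = 354.16 kPa.
q_ult = 594.7 + 354.16 = 948.86 kPa.

q_ult ≈ 950 kPa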